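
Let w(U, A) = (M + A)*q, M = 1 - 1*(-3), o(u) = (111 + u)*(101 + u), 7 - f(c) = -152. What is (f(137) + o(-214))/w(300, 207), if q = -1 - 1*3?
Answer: -5899/422 ≈ -13.979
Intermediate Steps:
f(c) = 159 (f(c) = 7 - 1*(-152) = 7 + 152 = 159)
o(u) = (101 + u)*(111 + u)
q = -4 (q = -1 - 3 = -4)
M = 4 (M = 1 + 3 = 4)
w(U, A) = -16 - 4*A (w(U, A) = (4 + A)*(-4) = -16 - 4*A)
(f(137) + o(-214))/w(300, 207) = (159 + (11211 + (-214)² + 212*(-214)))/(-16 - 4*207) = (159 + (11211 + 45796 - 45368))/(-16 - 828) = (159 + 11639)/(-844) = 11798*(-1/844) = -5899/422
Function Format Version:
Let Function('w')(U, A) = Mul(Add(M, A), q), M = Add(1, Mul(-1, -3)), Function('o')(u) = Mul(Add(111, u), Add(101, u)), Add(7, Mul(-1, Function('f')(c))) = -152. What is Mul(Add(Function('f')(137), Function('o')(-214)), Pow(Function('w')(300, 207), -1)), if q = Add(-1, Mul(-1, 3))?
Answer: Rational(-5899, 422) ≈ -13.979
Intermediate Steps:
Function('f')(c) = 159 (Function('f')(c) = Add(7, Mul(-1, -152)) = Add(7, 152) = 159)
Function('o')(u) = Mul(Add(101, u), Add(111, u))
q = -4 (q = Add(-1, -3) = -4)
M = 4 (M = Add(1, 3) = 4)
Function('w')(U, A) = Add(-16, Mul(-4, A)) (Function('w')(U, A) = Mul(Add(4, A), -4) = Add(-16, Mul(-4, A)))
Mul(Add(Function('f')(137), Function('o')(-214)), Pow(Function('w')(300, 207), -1)) = Mul(Add(159, Add(11211, Pow(-214, 2), Mul(212, -214))), Pow(Add(-16, Mul(-4, 207)), -1)) = Mul(Add(159, Add(11211, 45796, -45368)), Pow(Add(-16, -828), -1)) = Mul(Add(159, 11639), Pow(-844, -1)) = Mul(11798, Rational(-1, 844)) = Rational(-5899, 422)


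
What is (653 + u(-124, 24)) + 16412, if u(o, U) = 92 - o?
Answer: 17281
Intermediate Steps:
(653 + u(-124, 24)) + 16412 = (653 + (92 - 1*(-124))) + 16412 = (653 + (92 + 124)) + 16412 = (653 + 216) + 16412 = 869 + 16412 = 17281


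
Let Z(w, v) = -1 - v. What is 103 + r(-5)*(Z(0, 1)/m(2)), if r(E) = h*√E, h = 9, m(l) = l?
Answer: 103 - 9*I*√5 ≈ 103.0 - 20.125*I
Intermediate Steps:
r(E) = 9*√E
103 + r(-5)*(Z(0, 1)/m(2)) = 103 + (9*√(-5))*((-1 - 1*1)/2) = 103 + (9*(I*√5))*((-1 - 1)*(½)) = 103 + (9*I*√5)*(-2*½) = 103 + (9*I*√5)*(-1) = 103 - 9*I*√5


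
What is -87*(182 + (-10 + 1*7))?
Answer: -15573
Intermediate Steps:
-87*(182 + (-10 + 1*7)) = -87*(182 + (-10 + 7)) = -87*(182 - 3) = -87*179 = -15573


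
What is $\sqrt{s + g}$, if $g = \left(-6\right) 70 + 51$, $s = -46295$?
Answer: $2 i \sqrt{11666} \approx 216.02 i$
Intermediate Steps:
$g = -369$ ($g = -420 + 51 = -369$)
$\sqrt{s + g} = \sqrt{-46295 - 369} = \sqrt{-46664} = 2 i \sqrt{11666}$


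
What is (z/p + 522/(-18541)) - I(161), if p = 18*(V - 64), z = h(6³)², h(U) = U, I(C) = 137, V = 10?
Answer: -3430607/18541 ≈ -185.03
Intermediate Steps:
z = 46656 (z = (6³)² = 216² = 46656)
p = -972 (p = 18*(10 - 64) = 18*(-54) = -972)
(z/p + 522/(-18541)) - I(161) = (46656/(-972) + 522/(-18541)) - 1*137 = (46656*(-1/972) + 522*(-1/18541)) - 137 = (-48 - 522/18541) - 137 = -890490/18541 - 137 = -3430607/18541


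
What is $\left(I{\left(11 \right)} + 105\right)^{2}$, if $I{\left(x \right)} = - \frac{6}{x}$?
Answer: $\frac{1320201}{121} \approx 10911.0$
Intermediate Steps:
$\left(I{\left(11 \right)} + 105\right)^{2} = \left(- \frac{6}{11} + 105\right)^{2} = \left(\frac{1149}{11}\right)^{2} = \frac{1320201}{121}$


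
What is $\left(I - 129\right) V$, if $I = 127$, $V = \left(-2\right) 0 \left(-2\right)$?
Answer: $0$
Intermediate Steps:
$V = 0$ ($V = 0 \left(-2\right) = 0$)
$\left(I - 129\right) V = \left(127 - 129\right) 0 = \left(-2\right) 0 = 0$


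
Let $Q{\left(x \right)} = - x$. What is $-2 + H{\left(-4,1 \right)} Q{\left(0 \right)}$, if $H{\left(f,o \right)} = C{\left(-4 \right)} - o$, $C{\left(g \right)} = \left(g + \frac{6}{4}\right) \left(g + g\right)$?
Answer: $-2$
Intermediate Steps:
$C{\left(g \right)} = 2 g \left(\frac{3}{2} + g\right)$ ($C{\left(g \right)} = \left(g + 6 \cdot \frac{1}{4}\right) 2 g = \left(g + \frac{3}{2}\right) 2 g = \left(\frac{3}{2} + g\right) 2 g = 2 g \left(\frac{3}{2} + g\right)$)
$H{\left(f,o \right)} = 20 - o$ ($H{\left(f,o \right)} = - 4 \left(3 + 2 \left(-4\right)\right) - o = - 4 \left(3 - 8\right) - o = \left(-4\right) \left(-5\right) - o = 20 - o$)
$-2 + H{\left(-4,1 \right)} Q{\left(0 \right)} = -2 + \left(20 - 1\right) \left(\left(-1\right) 0\right) = -2 + \left(20 - 1\right) 0 = -2 + 19 \cdot 0 = -2 + 0 = -2$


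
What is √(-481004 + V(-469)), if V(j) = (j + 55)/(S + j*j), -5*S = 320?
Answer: I*√287145675218874/24433 ≈ 693.54*I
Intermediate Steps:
S = -64 (S = -⅕*320 = -64)
V(j) = (55 + j)/(-64 + j²) (V(j) = (j + 55)/(-64 + j*j) = (55 + j)/(-64 + j²))
√(-481004 + V(-469)) = √(-481004 + (55 - 469)/(-64 + (-469)²)) = √(-481004 - 414/(-64 + 219961)) = √(-481004 - 414/219897) = √(-481004 + (1/219897)*(-414)) = √(-481004 - 46/24433) = √(-11752370778/24433) = I*√287145675218874/24433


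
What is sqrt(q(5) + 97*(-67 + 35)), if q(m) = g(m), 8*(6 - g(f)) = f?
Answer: I*sqrt(49578)/4 ≈ 55.665*I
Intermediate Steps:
g(f) = 6 - f/8
q(m) = 6 - m/8
sqrt(q(5) + 97*(-67 + 35)) = sqrt((6 - 1/8*5) + 97*(-67 + 35)) = sqrt((6 - 5/8) + 97*(-32)) = sqrt(43/8 - 3104) = sqrt(-24789/8) = I*sqrt(49578)/4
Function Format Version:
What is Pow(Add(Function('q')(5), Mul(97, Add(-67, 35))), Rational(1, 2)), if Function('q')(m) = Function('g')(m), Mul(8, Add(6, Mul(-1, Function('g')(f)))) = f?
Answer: Mul(Rational(1, 4), I, Pow(49578, Rational(1, 2))) ≈ Mul(55.665, I)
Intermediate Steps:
Function('g')(f) = Add(6, Mul(Rational(-1, 8), f))
Function('q')(m) = Add(6, Mul(Rational(-1, 8), m))
Pow(Add(Function('q')(5), Mul(97, Add(-67, 35))), Rational(1, 2)) = Pow(Add(Add(6, Mul(Rational(-1, 8), 5)), Mul(97, Add(-67, 35))), Rational(1, 2)) = Pow(Add(Add(6, Rational(-5, 8)), Mul(97, -32)), Rational(1, 2)) = Pow(Add(Rational(43, 8), -3104), Rational(1, 2)) = Pow(Rational(-24789, 8), Rational(1, 2)) = Mul(Rational(1, 4), I, Pow(49578, Rational(1, 2)))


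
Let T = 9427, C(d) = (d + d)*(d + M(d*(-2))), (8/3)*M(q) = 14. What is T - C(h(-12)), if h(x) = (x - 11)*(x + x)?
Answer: -605777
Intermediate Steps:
h(x) = 2*x*(-11 + x) (h(x) = (-11 + x)*(2*x) = 2*x*(-11 + x))
M(q) = 21/4 (M(q) = (3/8)*14 = 21/4)
C(d) = 2*d*(21/4 + d) (C(d) = (d + d)*(d + 21/4) = (2*d)*(21/4 + d) = 2*d*(21/4 + d))
T - C(h(-12)) = 9427 - 2*(-12)*(-11 - 12)*(21 + 4*(2*(-12)*(-11 - 12)))/2 = 9427 - 2*(-12)*(-23)*(21 + 4*(2*(-12)*(-23)))/2 = 9427 - 552*(21 + 4*552)/2 = 9427 - 552*(21 + 2208)/2 = 9427 - 552*2229/2 = 9427 - 1*615204 = 9427 - 615204 = -605777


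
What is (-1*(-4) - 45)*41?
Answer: -1681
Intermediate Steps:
(-1*(-4) - 45)*41 = (4 - 45)*41 = -41*41 = -1681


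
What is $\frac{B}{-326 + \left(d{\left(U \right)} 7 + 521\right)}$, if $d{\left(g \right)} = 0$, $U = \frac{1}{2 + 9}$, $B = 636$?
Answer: $\frac{212}{65} \approx 3.2615$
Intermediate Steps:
$U = \frac{1}{11} \approx 0.090909$
$\frac{B}{-326 + \left(d{\left(U \right)} 7 + 521\right)} = \frac{1}{-326 + \left(0 \cdot 7 + 521\right)} 636 = \frac{1}{-326 + \left(0 + 521\right)} 636 = \frac{1}{-326 + 521} \cdot 636 = \frac{1}{195} \cdot 636 = \frac{212}{65}$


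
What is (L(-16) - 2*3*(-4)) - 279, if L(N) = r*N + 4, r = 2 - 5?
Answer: -203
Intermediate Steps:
r = -3
L(N) = 4 - 3*N (L(N) = -3*N + 4 = 4 - 3*N)
(L(-16) - 2*3*(-4)) - 279 = ((4 - 3*(-16)) - 2*3*(-4)) - 279 = ((4 + 48) - 6*(-4)) - 279 = (52 + 24) - 279 = 76 - 279 = -203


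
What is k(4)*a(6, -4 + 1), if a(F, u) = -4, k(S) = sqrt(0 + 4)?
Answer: -8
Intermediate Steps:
k(S) = 2 (k(S) = sqrt(4) = 2)
k(4)*a(6, -4 + 1) = 2*(-4) = -8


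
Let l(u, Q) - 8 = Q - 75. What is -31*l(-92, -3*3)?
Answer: 2356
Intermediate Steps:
l(u, Q) = -67 + Q (l(u, Q) = 8 + (Q - 75) = 8 + (-75 + Q) = -67 + Q)
-31*l(-92, -3*3) = -31*(-67 - 3*3) = -31*(-67 - 9) = -31*(-76) = 2356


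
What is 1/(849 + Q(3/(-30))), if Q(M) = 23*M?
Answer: 10/8467 ≈ 0.0011811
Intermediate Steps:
1/(849 + Q(3/(-30))) = 1/(849 + 23*(3/(-30))) = 1/(849 + 23*(3*(-1/30))) = 1/(849 + 23*(-1/10)) = 1/(849 - 23/10) = 1/(8467/10) = 10/8467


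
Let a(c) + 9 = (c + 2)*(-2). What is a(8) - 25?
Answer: -54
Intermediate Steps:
a(c) = -13 - 2*c (a(c) = -9 + (c + 2)*(-2) = -9 + (2 + c)*(-2) = -9 + (-4 - 2*c) = -13 - 2*c)
a(8) - 25 = (-13 - 2*8) - 25 = (-13 - 16) - 25 = -29 - 25 = -54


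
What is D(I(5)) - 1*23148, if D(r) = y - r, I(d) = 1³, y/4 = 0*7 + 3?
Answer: -23137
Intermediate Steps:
y = 12 (y = 4*(0*7 + 3) = 4*(0 + 3) = 4*3 = 12)
I(d) = 1
D(r) = 12 - r
D(I(5)) - 1*23148 = (12 - 1*1) - 1*23148 = (12 - 1) - 23148 = 11 - 23148 = -23137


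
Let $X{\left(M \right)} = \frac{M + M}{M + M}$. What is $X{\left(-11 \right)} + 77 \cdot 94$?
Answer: $7239$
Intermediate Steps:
$X{\left(M \right)} = 1$ ($X{\left(M \right)} = \frac{2 M}{2 M} = 2 M \frac{1}{2 M} = 1$)
$X{\left(-11 \right)} + 77 \cdot 94 = 1 + 77 \cdot 94 = 1 + 7238 = 7239$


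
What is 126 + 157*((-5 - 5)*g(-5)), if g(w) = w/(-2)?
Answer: -3799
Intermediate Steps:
g(w) = -w/2 (g(w) = w*(-½) = -w/2)
126 + 157*((-5 - 5)*g(-5)) = 126 + 157*((-5 - 5)*(-½*(-5))) = 126 + 157*(-10*5/2) = 126 + 157*(-25) = 126 - 3925 = -3799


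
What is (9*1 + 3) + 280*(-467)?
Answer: -130748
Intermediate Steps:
(9*1 + 3) + 280*(-467) = (9 + 3) - 130760 = 12 - 130760 = -130748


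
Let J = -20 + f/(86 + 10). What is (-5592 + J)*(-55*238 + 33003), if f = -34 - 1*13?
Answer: -10729104487/96 ≈ -1.1176e+8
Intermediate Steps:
f = -47 (f = -34 - 13 = -47)
J = -1967/96 (J = -20 - 47/(86 + 10) = -20 - 47/96 = -1967/96 ≈ -20.490)
(-5592 + J)*(-55*238 + 33003) = (-5592 - 1967/96)*(-55*238 + 33003) = -538799*(-13090 + 33003)/96 = -538799/96*19913 = -10729104487/96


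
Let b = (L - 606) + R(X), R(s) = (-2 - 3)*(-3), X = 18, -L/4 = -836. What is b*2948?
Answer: 8115844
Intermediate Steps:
L = 3344 (L = -4*(-836) = 3344)
R(s) = 15 (R(s) = -5*(-3) = 15)
b = 2753 (b = (3344 - 606) + 15 = 2738 + 15 = 2753)
b*2948 = 2753*2948 = 8115844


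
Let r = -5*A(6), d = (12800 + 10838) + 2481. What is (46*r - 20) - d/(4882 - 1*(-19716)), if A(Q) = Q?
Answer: -34463319/24598 ≈ -1401.1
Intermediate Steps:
d = 26119 (d = 23638 + 2481 = 26119)
r = -30 (r = -5*6 = -30)
(46*r - 20) - d/(4882 - 1*(-19716)) = (46*(-30) - 20) - 26119/(4882 - 1*(-19716)) = (-1380 - 20) - 26119/(4882 + 19716) = -1400 - 26119/24598 = -34463319/24598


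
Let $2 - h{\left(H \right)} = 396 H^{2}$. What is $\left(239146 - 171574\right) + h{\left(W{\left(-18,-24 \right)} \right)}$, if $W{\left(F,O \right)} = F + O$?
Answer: $-630970$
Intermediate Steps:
$h{\left(H \right)} = 2 - 396 H^{2}$
$\left(239146 - 171574\right) + h{\left(W{\left(-18,-24 \right)} \right)} = \left(239146 - 171574\right) + \left(2 - 396 \left(-18 - 24\right)^{2}\right) = 67572 + \left(2 - 396 \left(-42\right)^{2}\right) = 67572 + \left(2 - 698544\right) = 67572 - 698542 = -630970$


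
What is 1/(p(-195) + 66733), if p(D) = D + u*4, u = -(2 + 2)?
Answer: 1/66522 ≈ 1.5033e-5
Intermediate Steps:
u = -4 (u = -1*4 = -4)
p(D) = -16 + D (p(D) = D - 4*4 = D - 16 = -16 + D)
1/(p(-195) + 66733) = 1/((-16 - 195) + 66733) = 1/(-211 + 66733) = 1/66522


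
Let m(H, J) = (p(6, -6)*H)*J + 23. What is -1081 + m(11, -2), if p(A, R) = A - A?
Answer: -1058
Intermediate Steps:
p(A, R) = 0
m(H, J) = 23 (m(H, J) = (0*H)*J + 23 = 0*J + 23 = 0 + 23 = 23)
-1081 + m(11, -2) = -1081 + 23 = -1058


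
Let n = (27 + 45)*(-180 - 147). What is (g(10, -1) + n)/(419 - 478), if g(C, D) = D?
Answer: 23545/59 ≈ 399.07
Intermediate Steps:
n = -23544 (n = 72*(-327) = -23544)
(g(10, -1) + n)/(419 - 478) = (-1 - 23544)/(419 - 478) = -23545/(-59) = -23545*(-1/59) = 23545/59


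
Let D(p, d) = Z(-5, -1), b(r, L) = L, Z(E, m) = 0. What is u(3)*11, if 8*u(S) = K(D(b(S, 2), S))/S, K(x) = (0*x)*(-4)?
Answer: 0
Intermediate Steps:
D(p, d) = 0
K(x) = 0 (K(x) = 0*(-4) = 0)
u(S) = 0 (u(S) = (0/S)/8 = (1/8)*0 = 0)
u(3)*11 = 0*11 = 0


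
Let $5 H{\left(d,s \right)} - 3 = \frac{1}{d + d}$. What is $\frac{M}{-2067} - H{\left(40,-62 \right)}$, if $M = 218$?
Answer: $- \frac{585347}{826800} \approx -0.70797$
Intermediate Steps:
$H{\left(d,s \right)} = \frac{3}{5} + \frac{1}{10 d}$ ($H{\left(d,s \right)} = \frac{3}{5} + \frac{1}{5 \left(d + d\right)} = \frac{3}{5} + \frac{1}{5 \cdot 2 d} = \frac{3}{5} + \frac{\frac{1}{2} \frac{1}{d}}{5} = \frac{3}{5} + \frac{1}{10 d}$)
$\frac{M}{-2067} - H{\left(40,-62 \right)} = \frac{218}{-2067} - \frac{1 + 6 \cdot 40}{10 \cdot 40} = 218 \left(- \frac{1}{2067}\right) - \frac{1}{10} \cdot \frac{1}{40} \left(1 + 240\right) = - \frac{218}{2067} - \frac{1}{10} \cdot \frac{1}{40} \cdot 241 = - \frac{218}{2067} - \frac{241}{400} = - \frac{585347}{826800}$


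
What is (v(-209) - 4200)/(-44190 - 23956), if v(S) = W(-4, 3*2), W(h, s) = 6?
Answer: 2097/34073 ≈ 0.061544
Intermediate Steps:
v(S) = 6
(v(-209) - 4200)/(-44190 - 23956) = (6 - 4200)/(-44190 - 23956) = -4194/(-68146) = -4194*(-1/68146) = 2097/34073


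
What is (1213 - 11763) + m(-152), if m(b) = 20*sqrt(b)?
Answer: -10550 + 40*I*sqrt(38) ≈ -10550.0 + 246.58*I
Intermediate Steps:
(1213 - 11763) + m(-152) = (1213 - 11763) + 20*sqrt(-152) = -10550 + 20*(2*I*sqrt(38)) = -10550 + 40*I*sqrt(38)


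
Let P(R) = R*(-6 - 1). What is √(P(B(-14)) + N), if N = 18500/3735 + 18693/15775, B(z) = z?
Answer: √64269831813233/785595 ≈ 10.205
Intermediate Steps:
N = 72331171/11783925 (N = 18500*(1/3735) + 18693*(1/15775) = 3700/747 + 18693/15775 = 72331171/11783925 ≈ 6.1381)
P(R) = -7*R (P(R) = R*(-7) = -7*R)
√(P(B(-14)) + N) = √(-7*(-14) + 72331171/11783925) = √(98 + 72331171/11783925) = √(1227155821/11783925) = √64269831813233/785595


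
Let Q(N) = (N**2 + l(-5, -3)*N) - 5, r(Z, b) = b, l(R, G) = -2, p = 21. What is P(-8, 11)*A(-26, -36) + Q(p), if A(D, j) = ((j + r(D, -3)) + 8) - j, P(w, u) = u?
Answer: 449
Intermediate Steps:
Q(N) = -5 + N**2 - 2*N (Q(N) = (N**2 - 2*N) - 5 = -5 + N**2 - 2*N)
A(D, j) = 5 (A(D, j) = ((j - 3) + 8) - j = ((-3 + j) + 8) - j = (5 + j) - j = 5)
P(-8, 11)*A(-26, -36) + Q(p) = 11*5 + (-5 + 21**2 - 2*21) = 55 + (-5 + 441 - 42) = 55 + 394 = 449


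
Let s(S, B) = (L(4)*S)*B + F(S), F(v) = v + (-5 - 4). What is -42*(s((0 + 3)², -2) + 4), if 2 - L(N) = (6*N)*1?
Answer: -16800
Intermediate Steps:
L(N) = 2 - 6*N
F(v) = -9 + v (F(v) = v - 9 = -9 + v)
s(S, B) = -9 + S - 22*B*S (s(S, B) = ((2 - 6*4)*S)*B + (-9 + S) = ((2 - 24)*S)*B + (-9 + S) = (-22*S)*B + (-9 + S) = -22*B*S + (-9 + S) = -9 + S - 22*B*S)
-42*(s((0 + 3)², -2) + 4) = -42*((-9 + (0 + 3)² - 22*(-2)*(0 + 3)²) + 4) = -42*((-9 + 3² - 22*(-2)*3²) + 4) = -42*((-9 + 9 - 22*(-2)*9) + 4) = -42*((-9 + 9 + 396) + 4) = -42*(396 + 4) = -42*400 = -16800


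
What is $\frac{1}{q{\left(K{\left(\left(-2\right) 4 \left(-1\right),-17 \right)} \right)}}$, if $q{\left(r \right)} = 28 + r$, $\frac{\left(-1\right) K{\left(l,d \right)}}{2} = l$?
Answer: $\frac{1}{12} \approx 0.083333$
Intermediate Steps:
$K{\left(l,d \right)} = - 2 l$
$\frac{1}{q{\left(K{\left(\left(-2\right) 4 \left(-1\right),-17 \right)} \right)}} = \frac{1}{28 - 2 \left(-2\right) 4 \left(-1\right)} = \frac{1}{28 - 2 \left(\left(-8\right) \left(-1\right)\right)} = \frac{1}{28 - 16} = \frac{1}{12}$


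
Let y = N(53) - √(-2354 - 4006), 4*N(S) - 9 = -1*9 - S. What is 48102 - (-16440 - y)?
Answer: 258115/4 - 2*I*√1590 ≈ 64529.0 - 79.75*I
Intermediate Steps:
N(S) = -S/4 (N(S) = 9/4 + (-1*9 - S)/4 = 9/4 + (-9 - S)/4 = 9/4 + (-9/4 - S/4) = -S/4)
y = -53/4 - 2*I*√1590 (y = -¼*53 - √(-2354 - 4006) = -53/4 - √(-6360) = -53/4 - 2*I*√1590 ≈ -13.25 - 79.75*I)
48102 - (-16440 - y) = 48102 - (-16440 - (-53/4 - 2*I*√1590)) = 48102 - (-16440 + (53/4 + 2*I*√1590)) = 48102 - (-65707/4 + 2*I*√1590) = 48102 + (65707/4 - 2*I*√1590) = 258115/4 - 2*I*√1590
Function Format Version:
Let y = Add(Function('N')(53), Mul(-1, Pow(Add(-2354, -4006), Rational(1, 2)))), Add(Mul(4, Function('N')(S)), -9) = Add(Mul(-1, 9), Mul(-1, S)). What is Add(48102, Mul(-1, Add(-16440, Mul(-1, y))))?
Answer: Add(Rational(258115, 4), Mul(-2, I, Pow(1590, Rational(1, 2)))) ≈ Add(64529., Mul(-79.750, I))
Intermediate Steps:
Function('N')(S) = Mul(Rational(-1, 4), S) (Function('N')(S) = Add(Rational(9, 4), Mul(Rational(1, 4), Add(Mul(-1, 9), Mul(-1, S)))) = Add(Rational(9, 4), Mul(Rational(1, 4), Add(-9, Mul(-1, S)))) = Add(Rational(9, 4), Add(Rational(-9, 4), Mul(Rational(-1, 4), S))) = Mul(Rational(-1, 4), S))
y = Add(Rational(-53, 4), Mul(-2, I, Pow(1590, Rational(1, 2)))) (y = Add(Mul(Rational(-1, 4), 53), Mul(-1, Pow(Add(-2354, -4006), Rational(1, 2)))) = Add(Rational(-53, 4), Mul(-1, Pow(-6360, Rational(1, 2)))) = Add(Rational(-53, 4), Mul(-1, Mul(2, I, Pow(1590, Rational(1, 2))))) = Add(Rational(-53, 4), Mul(-2, I, Pow(1590, Rational(1, 2)))) ≈ Add(-13.250, Mul(-79.750, I)))
Add(48102, Mul(-1, Add(-16440, Mul(-1, y)))) = Add(48102, Mul(-1, Add(-16440, Mul(-1, Add(Rational(-53, 4), Mul(-2, I, Pow(1590, Rational(1, 2)))))))) = Add(48102, Mul(-1, Add(-16440, Add(Rational(53, 4), Mul(2, I, Pow(1590, Rational(1, 2))))))) = Add(48102, Mul(-1, Add(Rational(-65707, 4), Mul(2, I, Pow(1590, Rational(1, 2)))))) = Add(48102, Add(Rational(65707, 4), Mul(-2, I, Pow(1590, Rational(1, 2))))) = Add(Rational(258115, 4), Mul(-2, I, Pow(1590, Rational(1, 2))))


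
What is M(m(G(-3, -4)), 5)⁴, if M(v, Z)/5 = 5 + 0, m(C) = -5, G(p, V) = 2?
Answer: 390625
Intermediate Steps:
M(v, Z) = 25 (M(v, Z) = 5*(5 + 0) = 5*5 = 25)
M(m(G(-3, -4)), 5)⁴ = 25⁴ = 390625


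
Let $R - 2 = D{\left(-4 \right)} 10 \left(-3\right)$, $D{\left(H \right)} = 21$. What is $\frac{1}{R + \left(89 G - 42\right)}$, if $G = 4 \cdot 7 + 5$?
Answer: $\frac{1}{2267} \approx 0.00044111$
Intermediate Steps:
$G = 33$ ($G = 28 + 5 = 33$)
$R = -628$ ($R = 2 + 21 \cdot 10 \left(-3\right) = 2 + 21 \left(-30\right) = 2 - 630 = -628$)
$\frac{1}{R + \left(89 G - 42\right)} = \frac{1}{-628 + \left(89 \cdot 33 - 42\right)} = \frac{1}{-628 + \left(2937 - 42\right)} = \frac{1}{-628 + 2895} = \frac{1}{2267}$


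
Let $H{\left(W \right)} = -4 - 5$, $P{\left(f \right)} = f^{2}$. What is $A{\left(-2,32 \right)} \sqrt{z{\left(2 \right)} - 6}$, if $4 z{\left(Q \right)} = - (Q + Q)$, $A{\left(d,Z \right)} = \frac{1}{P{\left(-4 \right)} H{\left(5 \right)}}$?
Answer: $- \frac{i \sqrt{7}}{144} \approx - 0.018373 i$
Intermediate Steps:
$H{\left(W \right)} = -9$
$A{\left(d,Z \right)} = - \frac{1}{144}$ ($A{\left(d,Z \right)} = \frac{1}{\left(-4\right)^{2} \left(-9\right)} = \frac{1}{16 \left(-9\right)} = \frac{1}{-144} = - \frac{1}{144}$)
$z{\left(Q \right)} = - \frac{Q}{2}$ ($z{\left(Q \right)} = \frac{\left(-1\right) \left(Q + Q\right)}{4} = \frac{\left(-1\right) 2 Q}{4} = \frac{\left(-2\right) Q}{4} = - \frac{Q}{2}$)
$A{\left(-2,32 \right)} \sqrt{z{\left(2 \right)} - 6} = - \frac{\sqrt{\left(- \frac{1}{2}\right) 2 - 6}}{144} = - \frac{\sqrt{-1 - 6}}{144} = - \frac{\sqrt{-7}}{144} = - \frac{i \sqrt{7}}{144}$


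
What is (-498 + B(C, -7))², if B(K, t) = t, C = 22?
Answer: 255025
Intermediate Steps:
(-498 + B(C, -7))² = (-498 - 7)² = (-505)² = 255025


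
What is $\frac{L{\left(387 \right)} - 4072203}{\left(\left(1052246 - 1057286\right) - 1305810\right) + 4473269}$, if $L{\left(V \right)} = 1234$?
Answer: $- \frac{4070969}{3162419} \approx -1.2873$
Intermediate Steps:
$\frac{L{\left(387 \right)} - 4072203}{\left(\left(1052246 - 1057286\right) - 1305810\right) + 4473269} = \frac{1234 - 4072203}{\left(\left(1052246 - 1057286\right) - 1305810\right) + 4473269} = - \frac{4070969}{\left(-5040 - 1305810\right) + 4473269} = - \frac{4070969}{-1310850 + 4473269} = - \frac{4070969}{3162419}$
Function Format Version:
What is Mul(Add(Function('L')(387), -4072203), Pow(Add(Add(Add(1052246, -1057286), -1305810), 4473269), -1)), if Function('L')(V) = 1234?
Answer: Rational(-4070969, 3162419) ≈ -1.2873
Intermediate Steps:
Mul(Add(Function('L')(387), -4072203), Pow(Add(Add(Add(1052246, -1057286), -1305810), 4473269), -1)) = Mul(Add(1234, -4072203), Pow(Add(Add(Add(1052246, -1057286), -1305810), 4473269), -1)) = Mul(-4070969, Pow(Add(Add(-5040, -1305810), 4473269), -1)) = Mul(-4070969, Pow(Add(-1310850, 4473269), -1)) = Mul(-4070969, Pow(3162419, -1)) = Mul(-4070969, Rational(1, 3162419)) = Rational(-4070969, 3162419)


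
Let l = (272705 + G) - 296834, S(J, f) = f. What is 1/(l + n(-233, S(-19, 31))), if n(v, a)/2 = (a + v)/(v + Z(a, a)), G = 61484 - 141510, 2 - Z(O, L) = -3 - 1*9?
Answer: -219/22809541 ≈ -9.6012e-6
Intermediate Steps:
Z(O, L) = 14 (Z(O, L) = 2 - (-3 - 1*9) = 2 - (-3 - 9) = 2 - 1*(-12) = 2 + 12 = 14)
G = -80026
n(v, a) = 2*(a + v)/(14 + v) (n(v, a) = 2*((a + v)/(v + 14)) = 2*((a + v)/(14 + v)) = 2*(a + v)/(14 + v))
l = -104155 (l = (272705 - 80026) - 296834 = 192679 - 296834 = -104155)
1/(l + n(-233, S(-19, 31))) = 1/(-104155 + 2*(31 - 233)/(14 - 233)) = 1/(-104155 + 2*(-202)/(-219)) = 1/(-104155 + 2*(-1/219)*(-202)) = 1/(-104155 + 404/219) = 1/(-22809541/219) = -219/22809541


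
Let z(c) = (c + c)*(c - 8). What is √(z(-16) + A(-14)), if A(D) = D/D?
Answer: √769 ≈ 27.731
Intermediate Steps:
z(c) = 2*c*(-8 + c) (z(c) = (2*c)*(-8 + c) = 2*c*(-8 + c))
A(D) = 1
√(z(-16) + A(-14)) = √(2*(-16)*(-8 - 16) + 1) = √(2*(-16)*(-24) + 1) = √(768 + 1) = √769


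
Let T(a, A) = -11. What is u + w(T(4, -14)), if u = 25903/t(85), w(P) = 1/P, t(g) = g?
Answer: 284848/935 ≈ 304.65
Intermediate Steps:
u = 25903/85 ≈ 304.74
u + w(T(4, -14)) = 25903/85 + 1/(-11) = 25903/85 - 1/11 = 284848/935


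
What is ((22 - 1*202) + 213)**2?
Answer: 1089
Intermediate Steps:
((22 - 1*202) + 213)**2 = ((22 - 202) + 213)**2 = (-180 + 213)**2 = 33**2 = 1089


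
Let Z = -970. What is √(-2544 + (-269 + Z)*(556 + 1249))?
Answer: 3*I*√248771 ≈ 1496.3*I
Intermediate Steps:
√(-2544 + (-269 + Z)*(556 + 1249)) = √(-2544 + (-269 - 970)*(556 + 1249)) = √(-2544 - 1239*1805) = √(-2544 - 2236395) = √(-2238939) = 3*I*√248771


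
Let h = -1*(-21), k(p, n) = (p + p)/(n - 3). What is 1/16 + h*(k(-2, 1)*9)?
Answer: 6049/16 ≈ 378.06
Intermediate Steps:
k(p, n) = 2*p/(-3 + n) (k(p, n) = (2*p)/(-3 + n) = 2*p/(-3 + n))
h = 21
1/16 + h*(k(-2, 1)*9) = 1/16 + 21*((2*(-2)/(-3 + 1))*9) = 1/16 + 21*((2*(-2)/(-2))*9) = 1/16 + 21*((2*(-2)*(-½))*9) = 1/16 + 21*(2*9) = 1/16 + 21*18 = 1/16 + 378 = 6049/16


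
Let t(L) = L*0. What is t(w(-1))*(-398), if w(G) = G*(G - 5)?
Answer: 0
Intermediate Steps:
w(G) = G*(-5 + G)
t(L) = 0
t(w(-1))*(-398) = 0*(-398) = 0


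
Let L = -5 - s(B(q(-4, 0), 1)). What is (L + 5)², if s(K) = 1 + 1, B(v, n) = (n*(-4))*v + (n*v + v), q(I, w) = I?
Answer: 4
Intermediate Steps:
B(v, n) = v - 3*n*v (B(v, n) = (-4*n)*v + (v + n*v) = -4*n*v + (v + n*v) = v - 3*n*v)
s(K) = 2
L = -7 (L = -5 - 1*2 = -5 - 2 = -7)
(L + 5)² = (-7 + 5)² = (-2)² = 4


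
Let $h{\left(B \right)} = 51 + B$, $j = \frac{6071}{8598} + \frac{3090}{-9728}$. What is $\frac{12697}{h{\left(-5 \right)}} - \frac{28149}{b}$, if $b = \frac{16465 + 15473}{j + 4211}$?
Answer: $- \frac{17591225820663901}{5120063052288} \approx -3435.7$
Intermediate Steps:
$j = \frac{8122717}{20910336}$ ($j = 6071 \cdot \frac{1}{8598} + 3090 \left(- \frac{1}{9728}\right) = \frac{6071}{8598} - \frac{1545}{4864} = \frac{8122717}{20910336} \approx 0.38845$)
$b = \frac{667834311168}{88061547613}$ ($b = \frac{16465 + 15473}{\frac{8122717}{20910336} + 4211} = \frac{31938}{\frac{88061547613}{20910336}} = 31938 \cdot \frac{20910336}{88061547613} = \frac{667834311168}{88061547613} \approx 7.5837$)
$\frac{12697}{h{\left(-5 \right)}} - \frac{28149}{b} = \frac{12697}{51 - 5} - \frac{28149}{\frac{667834311168}{88061547613}} = \frac{12697}{46} - \frac{826281501252779}{222611437056} = - \frac{17591225820663901}{5120063052288}$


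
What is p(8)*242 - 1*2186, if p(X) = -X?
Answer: -4122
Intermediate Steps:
p(8)*242 - 1*2186 = -1*8*242 - 1*2186 = -8*242 - 2186 = -1936 - 2186 = -4122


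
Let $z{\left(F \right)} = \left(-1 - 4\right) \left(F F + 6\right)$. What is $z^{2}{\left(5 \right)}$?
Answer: $24025$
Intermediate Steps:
$z{\left(F \right)} = -30 - 5 F^{2}$ ($z{\left(F \right)} = - 5 \left(F^{2} + 6\right) = - 5 \left(6 + F^{2}\right) = -30 - 5 F^{2}$)
$z^{2}{\left(5 \right)} = \left(-30 - 5 \cdot 5^{2}\right)^{2} = \left(-30 - 125\right)^{2} = \left(-155\right)^{2} = 24025$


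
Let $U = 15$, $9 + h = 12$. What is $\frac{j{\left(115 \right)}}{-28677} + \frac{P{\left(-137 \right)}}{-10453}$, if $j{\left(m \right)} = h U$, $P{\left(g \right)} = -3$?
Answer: $- \frac{128118}{99920227} \approx -0.0012822$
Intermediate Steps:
$h = 3$ ($h = -9 + 12 = 3$)
$j{\left(m \right)} = 45$ ($j{\left(m \right)} = 3 \cdot 15 = 45$)
$\frac{j{\left(115 \right)}}{-28677} + \frac{P{\left(-137 \right)}}{-10453} = \frac{45}{-28677} - \frac{3}{-10453} = 45 \left(- \frac{1}{28677}\right) - - \frac{3}{10453} = - \frac{15}{9559} + \frac{3}{10453} = - \frac{128118}{99920227}$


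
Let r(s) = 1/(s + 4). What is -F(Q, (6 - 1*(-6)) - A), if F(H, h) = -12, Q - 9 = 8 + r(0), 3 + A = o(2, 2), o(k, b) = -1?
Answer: 12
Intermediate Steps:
r(s) = 1/(4 + s)
A = -4 (A = -3 - 1 = -4)
Q = 69/4 (Q = 9 + (8 + 1/(4 + 0)) = 9 + (8 + 1/4) = 9 + (8 + ¼) = 9 + 33/4 = 69/4 ≈ 17.250)
-F(Q, (6 - 1*(-6)) - A) = -1*(-12) = 12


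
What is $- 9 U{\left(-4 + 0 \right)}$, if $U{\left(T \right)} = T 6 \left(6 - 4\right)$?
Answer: $432$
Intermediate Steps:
$U{\left(T \right)} = 12 T$ ($U{\left(T \right)} = 6 T 2 = 12 T$)
$- 9 U{\left(-4 + 0 \right)} = - 9 \cdot 12 \left(-4 + 0\right) = - 9 \cdot 12 \left(-4\right) = \left(-9\right) \left(-48\right) = 432$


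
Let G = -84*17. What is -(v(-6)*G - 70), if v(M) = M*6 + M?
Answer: -59906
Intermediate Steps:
v(M) = 7*M (v(M) = 6*M + M = 7*M)
G = -1428
-(v(-6)*G - 70) = -((7*(-6))*(-1428) - 70) = -(-42*(-1428) - 70) = -(59976 - 70) = -1*59906 = -59906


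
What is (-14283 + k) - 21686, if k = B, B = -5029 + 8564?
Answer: -32434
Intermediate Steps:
B = 3535
k = 3535
(-14283 + k) - 21686 = (-14283 + 3535) - 21686 = -10748 - 21686 = -32434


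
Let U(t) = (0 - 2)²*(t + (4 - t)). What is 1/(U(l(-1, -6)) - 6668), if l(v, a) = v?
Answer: -1/6652 ≈ -0.00015033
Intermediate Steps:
U(t) = 16 (U(t) = (-2)²*4 = 4*4 = 16)
1/(U(l(-1, -6)) - 6668) = 1/(16 - 6668) = 1/(-6652) = -1/6652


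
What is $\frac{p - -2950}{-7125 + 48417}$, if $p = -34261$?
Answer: $- \frac{3479}{4588} \approx -0.75828$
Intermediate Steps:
$\frac{p - -2950}{-7125 + 48417} = \frac{-34261 - -2950}{-7125 + 48417} = \frac{-34261 + \left(-12131 + 15081\right)}{41292} = \left(-34261 + 2950\right) \frac{1}{41292} = \left(-31311\right) \frac{1}{41292} = - \frac{3479}{4588}$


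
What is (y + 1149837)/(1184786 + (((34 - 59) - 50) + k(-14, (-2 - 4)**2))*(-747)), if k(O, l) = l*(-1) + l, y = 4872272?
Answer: 6022109/1240811 ≈ 4.8534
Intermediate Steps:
k(O, l) = 0 (k(O, l) = -l + l = 0)
(y + 1149837)/(1184786 + (((34 - 59) - 50) + k(-14, (-2 - 4)**2))*(-747)) = (4872272 + 1149837)/(1184786 + (((34 - 59) - 50) + 0)*(-747)) = 6022109/(1184786 + ((-25 - 50) + 0)*(-747)) = 6022109/(1184786 + (-75 + 0)*(-747)) = 6022109/(1184786 - 75*(-747)) = 6022109/(1184786 + 56025) = 6022109/1240811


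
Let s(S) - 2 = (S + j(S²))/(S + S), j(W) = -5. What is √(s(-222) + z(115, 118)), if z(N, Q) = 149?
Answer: √7467081/222 ≈ 12.309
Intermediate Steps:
s(S) = 2 + (-5 + S)/(2*S) (s(S) = 2 + (S - 5)/(S + S) = 2 + (-5 + S)/((2*S)) = 2 + (-5 + S)*(1/(2*S)) = 2 + (-5 + S)/(2*S))
√(s(-222) + z(115, 118)) = √((5/2)*(-1 - 222)/(-222) + 149) = √((5/2)*(-1/222)*(-223) + 149) = √(1115/444 + 149) = √(67271/444) = √7467081/222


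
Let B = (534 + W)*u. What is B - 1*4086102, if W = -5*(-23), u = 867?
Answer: -3523419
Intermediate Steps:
W = 115
B = 562683 (B = (534 + 115)*867 = 649*867 = 562683)
B - 1*4086102 = 562683 - 1*4086102 = 562683 - 4086102 = -3523419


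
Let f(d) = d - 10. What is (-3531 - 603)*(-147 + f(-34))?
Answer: 789594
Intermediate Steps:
f(d) = -10 + d
(-3531 - 603)*(-147 + f(-34)) = (-3531 - 603)*(-147 + (-10 - 34)) = -4134*(-147 - 44) = -4134*(-191) = 789594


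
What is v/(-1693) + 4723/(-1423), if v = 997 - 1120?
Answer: -7821010/2409139 ≈ -3.2464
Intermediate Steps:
v = -123
v/(-1693) + 4723/(-1423) = -123/(-1693) + 4723/(-1423) = -123*(-1/1693) + 4723*(-1/1423) = 123/1693 - 4723/1423 = -7821010/2409139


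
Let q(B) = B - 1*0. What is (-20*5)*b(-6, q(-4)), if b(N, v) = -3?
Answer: 300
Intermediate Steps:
q(B) = B (q(B) = B + 0 = B)
(-20*5)*b(-6, q(-4)) = -20*5*(-3) = -100*(-3) = 300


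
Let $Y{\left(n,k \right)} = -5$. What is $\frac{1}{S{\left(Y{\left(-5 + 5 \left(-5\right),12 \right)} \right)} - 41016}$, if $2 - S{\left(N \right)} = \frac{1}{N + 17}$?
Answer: $- \frac{12}{492169} \approx -2.4382 \cdot 10^{-5}$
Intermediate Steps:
$S{\left(N \right)} = 2 - \frac{1}{17 + N}$ ($S{\left(N \right)} = 2 - \frac{1}{N + 17} = 2 - \frac{1}{17 + N}$)
$\frac{1}{S{\left(Y{\left(-5 + 5 \left(-5\right),12 \right)} \right)} - 41016} = \frac{1}{\frac{33 + 2 \left(-5\right)}{17 - 5} - 41016} = \frac{1}{\frac{33 - 10}{12} - 41016} = \frac{1}{\frac{1}{12} \cdot 23 - 41016} = \frac{1}{\frac{23}{12} - 41016} = \frac{1}{- \frac{492169}{12}} = - \frac{12}{492169}$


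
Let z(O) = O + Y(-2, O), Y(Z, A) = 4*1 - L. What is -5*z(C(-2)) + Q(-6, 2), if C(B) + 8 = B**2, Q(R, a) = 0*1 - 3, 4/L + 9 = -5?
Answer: -31/7 ≈ -4.4286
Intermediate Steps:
L = -2/7 (L = 4/(-9 - 5) = 4/(-14) = 4*(-1/14) = -2/7 ≈ -0.28571)
Y(Z, A) = 30/7 (Y(Z, A) = 4*1 - 1*(-2/7) = 4 + 2/7 = 30/7)
Q(R, a) = -3 (Q(R, a) = 0 - 3 = -3)
C(B) = -8 + B**2
z(O) = 30/7 + O (z(O) = O + 30/7 = 30/7 + O)
-5*z(C(-2)) + Q(-6, 2) = -5*(30/7 + (-8 + (-2)**2)) - 3 = -5*(30/7 + (-8 + 4)) - 3 = -5*(30/7 - 4) - 3 = -5*2/7 - 3 = -10/7 - 3 = -31/7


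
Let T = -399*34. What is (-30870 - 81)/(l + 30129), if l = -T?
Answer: -3439/4855 ≈ -0.70834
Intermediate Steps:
T = -13566
l = 13566 (l = -1*(-13566) = 13566)
(-30870 - 81)/(l + 30129) = (-30870 - 81)/(13566 + 30129) = -30951/43695 = -30951*1/43695 = -3439/4855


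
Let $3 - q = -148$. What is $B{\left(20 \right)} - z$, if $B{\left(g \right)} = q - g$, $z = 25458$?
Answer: $-25327$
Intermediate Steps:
$q = 151$ ($q = 3 - -148 = 3 + 148 = 151$)
$B{\left(g \right)} = 151 - g$
$B{\left(20 \right)} - z = \left(151 - 20\right) - 25458 = 131 - 25458 = -25327$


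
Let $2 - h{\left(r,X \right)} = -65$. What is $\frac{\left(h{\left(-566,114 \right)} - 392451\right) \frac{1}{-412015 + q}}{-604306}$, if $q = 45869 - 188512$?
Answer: $- \frac{98096}{83795789337} \approx -1.1707 \cdot 10^{-6}$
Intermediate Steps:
$h{\left(r,X \right)} = 67$ ($h{\left(r,X \right)} = 2 - -65 = 2 + 65 = 67$)
$q = -142643$ ($q = 45869 - 188512 = -142643$)
$\frac{\left(h{\left(-566,114 \right)} - 392451\right) \frac{1}{-412015 + q}}{-604306} = \frac{\left(67 - 392451\right) \frac{1}{-412015 - 142643}}{-604306} = - \frac{392384}{-554658} \left(- \frac{1}{604306}\right) = \left(-392384\right) \left(- \frac{1}{554658}\right) \left(- \frac{1}{604306}\right) = \frac{196192}{277329} \left(- \frac{1}{604306}\right) = - \frac{98096}{83795789337}$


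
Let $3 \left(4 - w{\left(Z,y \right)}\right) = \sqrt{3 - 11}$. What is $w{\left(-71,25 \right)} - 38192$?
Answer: $-38188 - \frac{2 i \sqrt{2}}{3} \approx -38188.0 - 0.94281 i$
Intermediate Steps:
$w{\left(Z,y \right)} = 4 - \frac{2 i \sqrt{2}}{3}$ ($w{\left(Z,y \right)} = 4 - \frac{\sqrt{3 - 11}}{3} = 4 - \frac{\sqrt{-8}}{3} = 4 - \frac{2 i \sqrt{2}}{3}$)
$w{\left(-71,25 \right)} - 38192 = \left(4 - \frac{2 i \sqrt{2}}{3}\right) - 38192 = -38188 - \frac{2 i \sqrt{2}}{3}$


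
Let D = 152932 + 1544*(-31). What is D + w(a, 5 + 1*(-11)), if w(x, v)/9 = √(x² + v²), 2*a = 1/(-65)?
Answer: 105068 + 9*√608401/130 ≈ 1.0512e+5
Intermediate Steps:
D = 105068 (D = 152932 - 47864 = 105068)
a = -1/130 (a = (½)/(-65) = (½)*(-1/65) = -1/130 ≈ -0.0076923)
w(x, v) = 9*√(v² + x²) (w(x, v) = 9*√(x² + v²) = 9*√(v² + x²))
D + w(a, 5 + 1*(-11)) = 105068 + 9*√((5 + 1*(-11))² + (-1/130)²) = 105068 + 9*√((5 - 11)² + 1/16900) = 105068 + 9*√((-6)² + 1/16900) = 105068 + 9*√(36 + 1/16900) = 105068 + 9*√(608401/16900) = 105068 + 9*(√608401/130) = 105068 + 9*√608401/130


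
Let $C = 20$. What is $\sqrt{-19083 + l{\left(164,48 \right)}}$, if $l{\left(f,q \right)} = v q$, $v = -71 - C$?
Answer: $i \sqrt{23451} \approx 153.14 i$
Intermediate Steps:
$v = -91$ ($v = -71 - 20 = -91$)
$l{\left(f,q \right)} = - 91 q$
$\sqrt{-19083 + l{\left(164,48 \right)}} = \sqrt{-19083 - 4368} = \sqrt{-23451} = i \sqrt{23451}$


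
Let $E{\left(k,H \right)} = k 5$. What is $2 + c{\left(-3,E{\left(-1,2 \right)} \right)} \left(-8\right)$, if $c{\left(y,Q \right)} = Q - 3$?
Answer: $66$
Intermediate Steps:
$E{\left(k,H \right)} = 5 k$
$c{\left(y,Q \right)} = -3 + Q$ ($c{\left(y,Q \right)} = Q - 3 = -3 + Q$)
$2 + c{\left(-3,E{\left(-1,2 \right)} \right)} \left(-8\right) = 2 + \left(-3 + 5 \left(-1\right)\right) \left(-8\right) = 2 + \left(-3 - 5\right) \left(-8\right) = 2 - -64 = 2 + 64 = 66$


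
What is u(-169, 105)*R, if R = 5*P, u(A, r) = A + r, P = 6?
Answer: -1920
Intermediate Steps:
R = 30 (R = 5*6 = 30)
u(-169, 105)*R = (-169 + 105)*30 = -64*30 = -1920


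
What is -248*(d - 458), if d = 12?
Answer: 110608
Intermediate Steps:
-248*(d - 458) = -248*(12 - 458) = -248*(-446) = 110608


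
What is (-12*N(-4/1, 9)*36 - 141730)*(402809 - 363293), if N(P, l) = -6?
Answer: -5498177208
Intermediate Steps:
(-12*N(-4/1, 9)*36 - 141730)*(402809 - 363293) = (-12*(-6)*36 - 141730)*(402809 - 363293) = (72*36 - 141730)*39516 = (2592 - 141730)*39516 = -139138*39516 = -5498177208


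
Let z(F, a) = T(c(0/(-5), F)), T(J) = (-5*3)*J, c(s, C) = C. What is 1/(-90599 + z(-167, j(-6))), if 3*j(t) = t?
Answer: -1/88094 ≈ -1.1352e-5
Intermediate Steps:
j(t) = t/3
T(J) = -15*J
z(F, a) = -15*F
1/(-90599 + z(-167, j(-6))) = 1/(-90599 - 15*(-167)) = 1/(-90599 + 2505) = 1/(-88094) = -1/88094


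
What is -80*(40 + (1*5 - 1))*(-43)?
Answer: 151360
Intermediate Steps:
-80*(40 + (1*5 - 1))*(-43) = -80*(40 + (5 - 1))*(-43) = -80*(40 + 4)*(-43) = -80*44*(-43) = -3520*(-43) = 151360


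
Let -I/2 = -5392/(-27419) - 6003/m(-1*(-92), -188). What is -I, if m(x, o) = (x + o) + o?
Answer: 166127585/3893498 ≈ 42.668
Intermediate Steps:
m(x, o) = x + 2*o (m(x, o) = (o + x) + o = x + 2*o)
I = -166127585/3893498 (I = -2*(-5392/(-27419) - 6003/(-1*(-92) + 2*(-188))) = -2*(-5392*(-1/27419) - 6003/(92 - 376)) = -2*(5392/27419 - 6003/(-284)) = -2*(5392/27419 - 6003*(-1/284)) = -2*(5392/27419 + 6003/284) = -2*166127585/7786996 = -166127585/3893498 ≈ -42.668)
-I = -1*(-166127585/3893498) = 166127585/3893498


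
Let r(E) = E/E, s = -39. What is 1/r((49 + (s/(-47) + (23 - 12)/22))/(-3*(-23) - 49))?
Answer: 1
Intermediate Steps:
r(E) = 1
1/r((49 + (s/(-47) + (23 - 12)/22))/(-3*(-23) - 49)) = 1/1 = 1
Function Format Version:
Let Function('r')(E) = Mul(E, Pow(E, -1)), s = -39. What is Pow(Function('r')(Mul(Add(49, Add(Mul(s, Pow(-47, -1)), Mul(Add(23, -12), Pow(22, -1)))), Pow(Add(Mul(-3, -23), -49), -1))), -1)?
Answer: 1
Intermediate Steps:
Function('r')(E) = 1
Pow(Function('r')(Mul(Add(49, Add(Mul(s, Pow(-47, -1)), Mul(Add(23, -12), Pow(22, -1)))), Pow(Add(Mul(-3, -23), -49), -1))), -1) = Pow(1, -1) = 1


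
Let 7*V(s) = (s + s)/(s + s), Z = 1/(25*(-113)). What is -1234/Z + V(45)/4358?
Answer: 106345441301/30506 ≈ 3.4860e+6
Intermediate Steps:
Z = -1/2825 (Z = 1/(-2825) = -1/2825 ≈ -0.00035398)
V(s) = ⅐ (V(s) = ((s + s)/(s + s))/7 = ((2*s)/((2*s)))/7 = ((2*s)*(1/(2*s)))/7 = (⅐)*1 = ⅐)
-1234/Z + V(45)/4358 = -1234/(-1/2825) + (⅐)/4358 = -1234*(-2825) + (⅐)*(1/4358) = 3486050 + 1/30506 = 106345441301/30506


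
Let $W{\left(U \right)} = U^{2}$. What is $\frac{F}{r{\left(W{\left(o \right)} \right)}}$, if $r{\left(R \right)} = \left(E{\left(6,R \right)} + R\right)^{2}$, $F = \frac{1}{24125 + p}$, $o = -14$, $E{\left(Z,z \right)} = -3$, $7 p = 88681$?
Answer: $\frac{7}{9593703444} \approx 7.2965 \cdot 10^{-10}$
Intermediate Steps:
$p = \frac{88681}{7}$ ($p = \frac{1}{7} \cdot 88681 = \frac{88681}{7} \approx 12669.0$)
$F = \frac{7}{257556}$ ($F = \frac{1}{24125 + \frac{88681}{7}} = \frac{1}{\frac{257556}{7}} = \frac{7}{257556} \approx 2.7179 \cdot 10^{-5}$)
$r{\left(R \right)} = \left(-3 + R\right)^{2}$
$\frac{F}{r{\left(W{\left(o \right)} \right)}} = \frac{7}{257556 \left(-3 + \left(-14\right)^{2}\right)^{2}} = \frac{7}{257556 \left(-3 + 196\right)^{2}} = \frac{7}{257556 \cdot 193^{2}} = \frac{7}{257556 \cdot 37249} = \frac{7}{257556} \cdot \frac{1}{37249} = \frac{7}{9593703444}$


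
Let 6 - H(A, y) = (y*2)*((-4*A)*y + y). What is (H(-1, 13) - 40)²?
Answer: 2972176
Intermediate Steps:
H(A, y) = 6 - 2*y*(y - 4*A*y) (H(A, y) = 6 - y*2*((-4*A)*y + y) = 6 - 2*y*(-4*A*y + y) = 6 - 2*y*(y - 4*A*y))
(H(-1, 13) - 40)² = ((6 - 2*13² + 8*(-1)*13²) - 40)² = ((6 - 2*169 + 8*(-1)*169) - 40)² = ((6 - 338 - 1352) - 40)² = (-1684 - 40)² = (-1724)² = 2972176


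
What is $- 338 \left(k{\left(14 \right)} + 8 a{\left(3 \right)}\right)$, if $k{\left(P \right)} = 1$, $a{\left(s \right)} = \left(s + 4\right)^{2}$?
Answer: $-132834$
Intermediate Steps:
$a{\left(s \right)} = \left(4 + s\right)^{2}$
$- 338 \left(k{\left(14 \right)} + 8 a{\left(3 \right)}\right) = - 338 \left(1 + 8 \left(4 + 3\right)^{2}\right) = - 338 \left(1 + 8 \cdot 7^{2}\right) = - 338 \left(1 + 8 \cdot 49\right) = - 338 \left(1 + 392\right) = \left(-338\right) 393 = -132834$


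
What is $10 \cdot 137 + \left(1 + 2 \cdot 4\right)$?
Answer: $1379$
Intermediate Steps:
$10 \cdot 137 + \left(1 + 2 \cdot 4\right) = 1370 + \left(1 + 8\right) = 1370 + 9 = 1379$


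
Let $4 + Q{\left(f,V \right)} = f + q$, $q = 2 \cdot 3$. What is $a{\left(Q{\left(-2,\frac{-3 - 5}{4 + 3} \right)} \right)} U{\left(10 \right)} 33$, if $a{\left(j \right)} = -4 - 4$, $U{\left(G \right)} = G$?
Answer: $-2640$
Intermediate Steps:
$q = 6$
$Q{\left(f,V \right)} = 2 + f$ ($Q{\left(f,V \right)} = -4 + \left(f + 6\right) = -4 + \left(6 + f\right) = 2 + f$)
$a{\left(j \right)} = -8$ ($a{\left(j \right)} = -4 - 4 = -8$)
$a{\left(Q{\left(-2,\frac{-3 - 5}{4 + 3} \right)} \right)} U{\left(10 \right)} 33 = \left(-8\right) 10 \cdot 33 = \left(-80\right) 33 = -2640$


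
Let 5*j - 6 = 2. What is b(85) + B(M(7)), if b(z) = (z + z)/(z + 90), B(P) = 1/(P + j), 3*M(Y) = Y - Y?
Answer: 447/280 ≈ 1.5964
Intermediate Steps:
j = 8/5 (j = 6/5 + (⅕)*2 = 6/5 + ⅖ = 8/5 ≈ 1.6000)
M(Y) = 0 (M(Y) = (Y - Y)/3 = (⅓)*0 = 0)
B(P) = 1/(8/5 + P) (B(P) = 1/(P + 8/5) = 1/(8/5 + P))
b(z) = 2*z/(90 + z) (b(z) = (2*z)/(90 + z) = 2*z/(90 + z))
b(85) + B(M(7)) = 2*85/(90 + 85) + 5/(8 + 5*0) = 2*85/175 + 5/(8 + 0) = 2*85*(1/175) + 5/8 = 34/35 + 5*(⅛) = 34/35 + 5/8 = 447/280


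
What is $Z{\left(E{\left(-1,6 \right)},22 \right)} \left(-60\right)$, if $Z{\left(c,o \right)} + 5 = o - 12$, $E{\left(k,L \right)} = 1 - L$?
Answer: $-300$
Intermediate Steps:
$Z{\left(c,o \right)} = -17 + o$ ($Z{\left(c,o \right)} = -5 + \left(o - 12\right) = -5 + \left(-12 + o\right) = -17 + o$)
$Z{\left(E{\left(-1,6 \right)},22 \right)} \left(-60\right) = \left(-17 + 22\right) \left(-60\right) = 5 \left(-60\right) = -300$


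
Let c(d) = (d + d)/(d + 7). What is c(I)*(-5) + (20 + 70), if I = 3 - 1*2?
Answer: 355/4 ≈ 88.750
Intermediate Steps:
I = 1 (I = 3 - 2 = 1)
c(d) = 2*d/(7 + d) (c(d) = (2*d)/(7 + d) = 2*d/(7 + d))
c(I)*(-5) + (20 + 70) = (2*1/(7 + 1))*(-5) + (20 + 70) = (2*1/8)*(-5) + 90 = (2*1*(⅛))*(-5) + 90 = (¼)*(-5) + 90 = -5/4 + 90 = 355/4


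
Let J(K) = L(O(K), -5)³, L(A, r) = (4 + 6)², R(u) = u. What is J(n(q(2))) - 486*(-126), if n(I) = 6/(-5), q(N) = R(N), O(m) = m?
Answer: 1061236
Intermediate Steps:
L(A, r) = 100 (L(A, r) = 10² = 100)
q(N) = N
n(I) = -6/5 (n(I) = 6*(-⅕) = -6/5)
J(K) = 1000000 (J(K) = 100³ = 1000000)
J(n(q(2))) - 486*(-126) = 1000000 - 486*(-126) = 1000000 + 61236 = 1061236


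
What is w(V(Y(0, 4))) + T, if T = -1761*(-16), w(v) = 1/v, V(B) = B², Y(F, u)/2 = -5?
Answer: 2817601/100 ≈ 28176.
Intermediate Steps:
Y(F, u) = -10 (Y(F, u) = 2*(-5) = -10)
T = 28176
w(V(Y(0, 4))) + T = 1/((-10)²) + 28176 = 1/100 + 28176 = 2817601/100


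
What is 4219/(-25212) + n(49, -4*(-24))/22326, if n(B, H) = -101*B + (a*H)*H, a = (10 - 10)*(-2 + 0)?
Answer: -36494597/93813852 ≈ -0.38901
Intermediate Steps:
a = 0 (a = 0*(-2) = 0)
n(B, H) = -101*B (n(B, H) = -101*B + (0*H)*H = -101*B + 0*H = -101*B + 0 = -101*B)
4219/(-25212) + n(49, -4*(-24))/22326 = 4219/(-25212) - 101*49/22326 = 4219*(-1/25212) - 4949*1/22326 = -4219/25212 - 4949/22326 = -36494597/93813852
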